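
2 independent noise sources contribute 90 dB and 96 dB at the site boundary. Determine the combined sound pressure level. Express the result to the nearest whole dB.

97 dB

For uncorrelated sources the intensities add, so convert each level to linear form, sum, and take 10·log₁₀ of the total.
Σ 10^(L/10) = 10^(90/10) + 10^(96/10) = 4.981e+09.
L_total = 10·log₁₀(4.981e+09) = 96.97 dB.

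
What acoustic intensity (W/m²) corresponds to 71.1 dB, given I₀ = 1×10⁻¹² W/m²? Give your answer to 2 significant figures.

1.3e-05 W/m²

I/I₀ = 10^(71.1/10) = 1.288e+07, so I = 1.288e+07 × 10⁻¹² W/m².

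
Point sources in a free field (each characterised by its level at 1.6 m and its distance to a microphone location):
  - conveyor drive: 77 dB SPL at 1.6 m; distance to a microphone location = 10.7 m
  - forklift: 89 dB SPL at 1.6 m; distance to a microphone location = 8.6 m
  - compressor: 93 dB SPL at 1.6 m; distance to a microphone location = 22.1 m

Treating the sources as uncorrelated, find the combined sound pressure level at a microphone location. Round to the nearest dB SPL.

76 dB SPL

Apply inverse-square spreading to bring every level to the receiver, then sum 10^(L/10).
conveyor drive: 77 − 20·log₁₀(10.7/1.6) = 77 − 16.51 = 60.49 dB SPL.
forklift: 89 − 20·log₁₀(8.6/1.6) = 89 − 14.61 = 74.39 dB SPL.
compressor: 93 − 20·log₁₀(22.1/1.6) = 93 − 22.81 = 70.19 dB SPL.
Σ 10^(L/10) = 3.907e+07 → L_total = 10·log₁₀(3.907e+07) = 75.92 dB SPL.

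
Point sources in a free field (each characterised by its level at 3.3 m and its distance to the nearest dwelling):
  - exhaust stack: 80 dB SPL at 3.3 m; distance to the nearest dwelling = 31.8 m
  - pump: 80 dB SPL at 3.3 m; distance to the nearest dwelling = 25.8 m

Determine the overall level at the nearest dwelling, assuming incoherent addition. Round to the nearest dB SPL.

First find each source's level at the receiver (point-source: −20·log₁₀(r/r_ref)), then combine on an intensity basis.
exhaust stack: 80 − 20·log₁₀(31.8/3.3) = 80 − 19.68 = 60.32 dB SPL.
pump: 80 − 20·log₁₀(25.8/3.3) = 80 − 17.86 = 62.14 dB SPL.
Σ 10^(L/10) = 2.713e+06 → L_total = 10·log₁₀(2.713e+06) = 64.33 dB SPL.

64 dB SPL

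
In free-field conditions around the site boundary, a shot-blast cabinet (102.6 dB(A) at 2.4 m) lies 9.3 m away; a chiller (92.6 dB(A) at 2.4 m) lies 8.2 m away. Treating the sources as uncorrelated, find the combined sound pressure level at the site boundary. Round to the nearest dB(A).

Apply inverse-square spreading to bring every level to the receiver, then sum 10^(L/10).
shot-blast cabinet: 102.6 − 20·log₁₀(9.3/2.4) = 102.6 − 11.77 = 90.83 dB(A).
chiller: 92.6 − 20·log₁₀(8.2/2.4) = 92.6 − 10.67 = 81.93 dB(A).
Σ 10^(L/10) = 1.368e+09 → L_total = 10·log₁₀(1.368e+09) = 91.36 dB(A).

91 dB(A)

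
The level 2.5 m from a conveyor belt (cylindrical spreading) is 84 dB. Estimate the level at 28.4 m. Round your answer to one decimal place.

73.4 dB

Cylindrical spreading from a line source gives a 10·log₁₀(r₂/r₁) drop.
L₂ = 84 − 10·log₁₀(28.4/2.5) = 84 − 10.554 = 73.45 dB.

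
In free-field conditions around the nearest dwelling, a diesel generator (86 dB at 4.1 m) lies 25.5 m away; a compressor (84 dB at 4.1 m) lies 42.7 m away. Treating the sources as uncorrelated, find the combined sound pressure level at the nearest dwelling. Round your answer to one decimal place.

71.0 dB

Apply inverse-square spreading to bring every level to the receiver, then sum 10^(L/10).
diesel generator: 86 − 20·log₁₀(25.5/4.1) = 86 − 15.88 = 70.12 dB.
compressor: 84 − 20·log₁₀(42.7/4.1) = 84 − 20.35 = 63.65 dB.
Σ 10^(L/10) = 1.261e+07 → L_total = 10·log₁₀(1.261e+07) = 71.01 dB.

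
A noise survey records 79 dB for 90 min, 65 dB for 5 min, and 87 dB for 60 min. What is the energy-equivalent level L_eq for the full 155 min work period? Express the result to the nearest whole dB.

84 dB

L_eq = 10·log₁₀[(1/T)·Σ tᵢ·10^(Lᵢ/10)] with T = 155 min.
Σ tᵢ·10^(Lᵢ/10) = 90·10^(79/10) + 5·10^(65/10) + 60·10^(87/10) = 3.724e+10.
L_eq = 10·log₁₀(3.724e+10/155) = 83.81 dB.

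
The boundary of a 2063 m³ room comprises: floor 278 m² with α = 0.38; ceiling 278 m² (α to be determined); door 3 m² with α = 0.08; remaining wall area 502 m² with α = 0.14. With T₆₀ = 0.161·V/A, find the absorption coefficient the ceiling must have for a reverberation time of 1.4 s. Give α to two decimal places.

0.22

From T₆₀ = 0.161·V/A, the target T₆₀ = 1.4 s needs A = 0.161·2063/1.4 = 237.25 m².
Absorption from the other surfaces = 278·0.38 + 3·0.08 + 502·0.14 = 176.16 m², so the ceiling must supply 61.09 m² over 278 m².
α = 61.09/278 = 0.220.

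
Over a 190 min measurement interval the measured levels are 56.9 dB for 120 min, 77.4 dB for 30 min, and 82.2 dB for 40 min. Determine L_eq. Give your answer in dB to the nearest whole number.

76 dB

The energy average is taken in the linear domain: L_eq = 10·log₁₀[(Σ tᵢ·10^(Lᵢ/10))/T], T = 190 min.
Σ tᵢ·10^(Lᵢ/10) = 120·10^(56.9/10) + 30·10^(77.4/10) + 40·10^(82.2/10) = 8.346e+09.
L_eq = 10·log₁₀(8.346e+09/190) = 76.43 dB.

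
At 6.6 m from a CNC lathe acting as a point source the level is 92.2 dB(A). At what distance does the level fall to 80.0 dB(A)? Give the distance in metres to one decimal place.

The 12.2 dB drop corresponds to a distance ratio of 10^(12.2/20) for a point source.
r₂ = 6.6·10^((92.2−80.0)/20) = 6.6·10^(12.2/20) = 26.89 m.

26.9 m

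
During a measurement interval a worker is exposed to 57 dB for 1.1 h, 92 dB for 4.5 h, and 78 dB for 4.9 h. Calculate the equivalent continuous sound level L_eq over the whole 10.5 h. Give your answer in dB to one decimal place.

88.5 dB

Weight each interval's intensity by its duration and average over T = 10.5 h:
Σ tᵢ·10^(Lᵢ/10) = 1.1·10^(57/10) + 4.5·10^(92/10) + 4.9·10^(78/10) = 7.442e+09.
L_eq = 10·log₁₀(7.442e+09/10.5) = 88.50 dB.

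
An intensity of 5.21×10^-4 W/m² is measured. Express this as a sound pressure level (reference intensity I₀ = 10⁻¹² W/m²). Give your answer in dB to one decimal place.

L = 10·log₁₀(I/I₀) = 10·log₁₀(5.21×10^-4/10⁻¹²) = 10·log₁₀(5.21×10^8).
L = 10·(0.7168 + 8) = 87.17 dB.

87.2 dB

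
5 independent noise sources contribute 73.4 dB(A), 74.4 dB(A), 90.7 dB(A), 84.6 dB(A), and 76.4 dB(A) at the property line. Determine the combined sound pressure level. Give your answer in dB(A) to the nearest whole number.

For uncorrelated sources the intensities add, so convert each level to linear form, sum, and take 10·log₁₀ of the total.
Σ 10^(L/10) = 10^(73.4/10) + 10^(74.4/10) + 10^(90.7/10) + 10^(84.6/10) + 10^(76.4/10) = 1.556e+09.
L_total = 10·log₁₀(1.556e+09) = 91.92 dB(A).

92 dB(A)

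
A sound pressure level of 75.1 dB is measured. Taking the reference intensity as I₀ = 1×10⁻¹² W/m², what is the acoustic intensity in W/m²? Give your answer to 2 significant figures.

3.2e-05 W/m²

I/I₀ = 10^(75.1/10) = 3.236e+07, so I = 3.236e+07 × 10⁻¹² W/m².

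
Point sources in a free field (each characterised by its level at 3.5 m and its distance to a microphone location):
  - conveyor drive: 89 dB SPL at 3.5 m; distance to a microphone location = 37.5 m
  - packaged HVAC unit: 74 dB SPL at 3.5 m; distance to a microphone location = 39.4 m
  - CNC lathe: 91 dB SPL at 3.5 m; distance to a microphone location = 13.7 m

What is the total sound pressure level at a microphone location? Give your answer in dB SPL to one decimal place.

Apply inverse-square spreading to bring every level to the receiver, then sum 10^(L/10).
conveyor drive: 89 − 20·log₁₀(37.5/3.5) = 89 − 20.60 = 68.40 dB SPL.
packaged HVAC unit: 74 − 20·log₁₀(39.4/3.5) = 74 − 21.03 = 52.97 dB SPL.
CNC lathe: 91 − 20·log₁₀(13.7/3.5) = 91 − 11.85 = 79.15 dB SPL.
Σ 10^(L/10) = 8.928e+07 → L_total = 10·log₁₀(8.928e+07) = 79.51 dB SPL.

79.5 dB SPL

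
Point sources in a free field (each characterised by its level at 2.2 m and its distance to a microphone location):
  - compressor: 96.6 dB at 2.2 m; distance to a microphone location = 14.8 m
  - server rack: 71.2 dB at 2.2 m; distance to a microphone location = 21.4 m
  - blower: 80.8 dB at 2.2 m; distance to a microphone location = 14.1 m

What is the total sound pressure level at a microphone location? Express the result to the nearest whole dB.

Propagate each source to the receiver with L = L_ref − 20·log₁₀(r/r_ref), then add intensities.
compressor: 96.6 − 20·log₁₀(14.8/2.2) = 96.6 − 16.56 = 80.04 dB.
server rack: 71.2 − 20·log₁₀(21.4/2.2) = 71.2 − 19.76 = 51.44 dB.
blower: 80.8 − 20·log₁₀(14.1/2.2) = 80.8 − 16.14 = 64.66 dB.
Σ 10^(L/10) = 1.041e+08 → L_total = 10·log₁₀(1.041e+08) = 80.17 dB.

80 dB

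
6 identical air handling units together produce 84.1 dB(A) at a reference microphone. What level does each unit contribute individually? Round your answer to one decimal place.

76.3 dB(A)

6 equal contributions raise the level by 10·log₁₀ 6 = 7.782 dB, so each unit alone gives 84.1 − 7.782.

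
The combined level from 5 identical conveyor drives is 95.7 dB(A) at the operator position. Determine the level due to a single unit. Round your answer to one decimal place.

88.7 dB(A)

5 equal contributions raise the level by 10·log₁₀ 5 = 6.990 dB, so each unit alone gives 95.7 − 6.990.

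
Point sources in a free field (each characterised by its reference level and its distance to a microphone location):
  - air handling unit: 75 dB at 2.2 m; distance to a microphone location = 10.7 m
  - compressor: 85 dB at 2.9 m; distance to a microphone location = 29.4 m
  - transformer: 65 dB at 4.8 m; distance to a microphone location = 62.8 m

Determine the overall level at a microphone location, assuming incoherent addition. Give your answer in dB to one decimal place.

Apply inverse-square spreading to bring every level to the receiver, then sum 10^(L/10).
air handling unit: 75 − 20·log₁₀(10.7/2.2) = 75 − 13.74 = 61.26 dB.
compressor: 85 − 20·log₁₀(29.4/2.9) = 85 − 20.12 = 64.88 dB.
transformer: 65 − 20·log₁₀(62.8/4.8) = 65 − 22.33 = 42.67 dB.
Σ 10^(L/10) = 4.432e+06 → L_total = 10·log₁₀(4.432e+06) = 66.47 dB.

66.5 dB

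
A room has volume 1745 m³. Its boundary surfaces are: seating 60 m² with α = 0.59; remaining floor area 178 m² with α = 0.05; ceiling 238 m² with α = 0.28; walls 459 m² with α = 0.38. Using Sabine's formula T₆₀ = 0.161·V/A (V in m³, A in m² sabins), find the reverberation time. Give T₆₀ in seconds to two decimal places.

0.98 s

A = Σ Sᵢαᵢ = 60·0.59 + 178·0.05 + 238·0.28 + 459·0.38 = 285.36 m².
T₆₀ = 0.161·V/A = 0.161·1745/285.36 = 0.985 s.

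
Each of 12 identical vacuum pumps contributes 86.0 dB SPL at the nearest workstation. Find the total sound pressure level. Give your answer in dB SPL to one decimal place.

N identical incoherent sources raise the level by 10·log₁₀ N.
L_total = 86.0 + 10·log₁₀(12) = 86.0 + 10.792 = 96.79 dB SPL.

96.8 dB SPL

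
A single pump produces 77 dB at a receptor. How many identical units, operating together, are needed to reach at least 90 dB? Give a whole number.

Need L₁ + 10·log₁₀ N ≥ 90, i.e. log₁₀ N ≥ 1.30.
N ≥ 10^(13.0/10) = 19.953, so N = 20.

20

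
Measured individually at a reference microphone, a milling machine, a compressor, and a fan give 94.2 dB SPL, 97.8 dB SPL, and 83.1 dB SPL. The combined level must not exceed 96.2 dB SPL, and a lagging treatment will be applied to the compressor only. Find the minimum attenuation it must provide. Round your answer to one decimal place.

Fixed contribution from the other sources: Σ 10^(L/10) = 10^(94.2/10) + 10^(83.1/10) = 2.834e+09 (94.52 dB SPL).
To meet 96.2 dB SPL overall, the treated compressor may contribute at most 10^(96.2/10) − 2.834e+09 = 1.334e+09, i.e. 91.25 dB SPL.
Required insertion loss = 97.8 − 91.25 = 6.55 dB.

6.5 dB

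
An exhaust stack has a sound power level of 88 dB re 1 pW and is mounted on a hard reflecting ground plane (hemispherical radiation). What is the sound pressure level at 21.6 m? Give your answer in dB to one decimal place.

53.3 dB

Free-field hemispherical radiation: L_p = L_w − 10·log₁₀(2π·r²), r = 21.6 m.
2π·r² = 2931 m², 10·log₁₀ of that is 34.671 dB.
L_p = 88 − 34.671 = 53.33 dB.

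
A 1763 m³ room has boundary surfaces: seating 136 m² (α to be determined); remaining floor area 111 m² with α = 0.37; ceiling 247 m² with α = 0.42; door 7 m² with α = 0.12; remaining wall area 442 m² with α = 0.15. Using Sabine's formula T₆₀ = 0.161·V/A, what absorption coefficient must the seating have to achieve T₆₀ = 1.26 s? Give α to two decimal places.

0.10

Required total absorption A = 0.161·1763/1.26 = 225.27 m².
Absorption from the other surfaces = 111·0.37 + 247·0.42 + 7·0.12 + 442·0.15 = 211.95 m², so the seating must supply 13.32 m² over 136 m².
α = 13.32/136 = 0.098.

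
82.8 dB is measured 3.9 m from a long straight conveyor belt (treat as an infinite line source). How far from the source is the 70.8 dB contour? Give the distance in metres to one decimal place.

61.8 m

The 12.0 dB drop corresponds to a distance ratio of 10^(12.0/10) for a line source.
r₂ = 3.9·10^((82.8−70.8)/10) = 3.9·10^(12.0/10) = 61.81 m.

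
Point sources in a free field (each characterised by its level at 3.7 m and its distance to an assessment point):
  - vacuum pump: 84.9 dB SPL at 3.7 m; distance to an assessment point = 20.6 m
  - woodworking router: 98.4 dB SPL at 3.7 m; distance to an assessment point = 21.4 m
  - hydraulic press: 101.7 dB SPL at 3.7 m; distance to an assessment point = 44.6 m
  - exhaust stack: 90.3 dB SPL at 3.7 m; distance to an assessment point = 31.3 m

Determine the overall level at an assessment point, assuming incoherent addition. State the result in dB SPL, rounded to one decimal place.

85.2 dB SPL

Propagate each source to the receiver with L = L_ref − 20·log₁₀(r/r_ref), then add intensities.
vacuum pump: 84.9 − 20·log₁₀(20.6/3.7) = 84.9 − 14.91 = 69.99 dB SPL.
woodworking router: 98.4 − 20·log₁₀(21.4/3.7) = 98.4 − 15.24 = 83.16 dB SPL.
hydraulic press: 101.7 − 20·log₁₀(44.6/3.7) = 101.7 − 21.62 = 80.08 dB SPL.
exhaust stack: 90.3 − 20·log₁₀(31.3/3.7) = 90.3 − 18.55 = 71.75 dB SPL.
Σ 10^(L/10) = 3.336e+08 → L_total = 10·log₁₀(3.336e+08) = 85.23 dB SPL.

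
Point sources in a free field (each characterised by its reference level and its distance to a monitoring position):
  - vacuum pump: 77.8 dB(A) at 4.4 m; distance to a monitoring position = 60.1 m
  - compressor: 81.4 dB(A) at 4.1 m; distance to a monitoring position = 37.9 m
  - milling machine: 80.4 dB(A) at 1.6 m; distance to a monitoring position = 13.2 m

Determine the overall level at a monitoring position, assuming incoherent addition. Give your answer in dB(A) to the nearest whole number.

66 dB(A)

Apply inverse-square spreading to bring every level to the receiver, then sum 10^(L/10).
vacuum pump: 77.8 − 20·log₁₀(60.1/4.4) = 77.8 − 22.71 = 55.09 dB(A).
compressor: 81.4 − 20·log₁₀(37.9/4.1) = 81.4 − 19.32 = 62.08 dB(A).
milling machine: 80.4 − 20·log₁₀(13.2/1.6) = 80.4 − 18.33 = 62.07 dB(A).
Σ 10^(L/10) = 3.549e+06 → L_total = 10·log₁₀(3.549e+06) = 65.50 dB(A).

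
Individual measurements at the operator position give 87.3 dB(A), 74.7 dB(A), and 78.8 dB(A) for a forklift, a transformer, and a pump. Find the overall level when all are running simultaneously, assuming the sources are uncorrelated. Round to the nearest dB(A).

88 dB(A)

For uncorrelated sources the intensities add, so convert each level to linear form, sum, and take 10·log₁₀ of the total.
Σ 10^(L/10) = 10^(87.3/10) + 10^(74.7/10) + 10^(78.8/10) = 6.424e+08.
L_total = 10·log₁₀(6.424e+08) = 88.08 dB(A).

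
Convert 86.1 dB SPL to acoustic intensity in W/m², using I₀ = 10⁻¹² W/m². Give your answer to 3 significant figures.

L = 10·log₁₀(I/I₀) ⇒ I = I₀·10^(L/10) = 10⁻¹² × 10^8.61.

0.000407 W/m²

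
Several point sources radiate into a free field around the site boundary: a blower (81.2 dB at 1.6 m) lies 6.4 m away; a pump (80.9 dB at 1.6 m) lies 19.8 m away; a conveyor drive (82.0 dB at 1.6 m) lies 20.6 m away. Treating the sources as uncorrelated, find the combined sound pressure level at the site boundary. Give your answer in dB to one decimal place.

First find each source's level at the receiver (point-source: −20·log₁₀(r/r_ref)), then combine on an intensity basis.
blower: 81.2 − 20·log₁₀(6.4/1.6) = 81.2 − 12.04 = 69.16 dB.
pump: 80.9 − 20·log₁₀(19.8/1.6) = 80.9 − 21.85 = 59.05 dB.
conveyor drive: 82.0 − 20·log₁₀(20.6/1.6) = 82.0 − 22.19 = 59.81 dB.
Σ 10^(L/10) = 9.999e+06 → L_total = 10·log₁₀(9.999e+06) = 70.00 dB.

70.0 dB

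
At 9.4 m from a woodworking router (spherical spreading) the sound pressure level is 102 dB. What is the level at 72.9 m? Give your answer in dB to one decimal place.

For a point source, L₂ = L₁ − 20·log₁₀(r₂/r₁).
L₂ = 102 − 20·log₁₀(72.9/9.4) = 102 − 17.792 = 84.21 dB.

84.2 dB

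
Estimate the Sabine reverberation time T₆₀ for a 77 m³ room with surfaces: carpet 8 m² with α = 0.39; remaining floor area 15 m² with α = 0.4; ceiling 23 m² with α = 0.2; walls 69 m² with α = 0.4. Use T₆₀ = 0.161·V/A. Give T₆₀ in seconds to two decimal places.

Total absorption A = 8·0.39 + 15·0.4 + 23·0.2 + 69·0.4 = 41.32 m² sabins.
T₆₀ = 0.161·V/A = 0.161·77/41.32 = 0.300 s.

0.30 s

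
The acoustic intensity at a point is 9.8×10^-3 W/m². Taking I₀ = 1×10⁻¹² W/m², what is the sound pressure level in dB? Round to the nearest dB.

L = 10·log₁₀(I/I₀) = 10·log₁₀(9.8×10^-3/10⁻¹²) = 10·log₁₀(9.8×10^9).
L = 10·(0.9912 + 9) = 99.91 dB.

100 dB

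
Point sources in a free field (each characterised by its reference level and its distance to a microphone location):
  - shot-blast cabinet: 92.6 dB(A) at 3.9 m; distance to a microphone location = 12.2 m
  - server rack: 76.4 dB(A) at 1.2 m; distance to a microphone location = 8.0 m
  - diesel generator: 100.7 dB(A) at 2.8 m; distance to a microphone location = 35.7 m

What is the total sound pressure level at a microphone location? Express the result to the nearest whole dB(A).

Apply inverse-square spreading to bring every level to the receiver, then sum 10^(L/10).
shot-blast cabinet: 92.6 − 20·log₁₀(12.2/3.9) = 92.6 − 9.91 = 82.69 dB(A).
server rack: 76.4 − 20·log₁₀(8.0/1.2) = 76.4 − 16.48 = 59.92 dB(A).
diesel generator: 100.7 − 20·log₁₀(35.7/2.8) = 100.7 − 22.11 = 78.59 dB(A).
Σ 10^(L/10) = 2.592e+08 → L_total = 10·log₁₀(2.592e+08) = 84.14 dB(A).

84 dB(A)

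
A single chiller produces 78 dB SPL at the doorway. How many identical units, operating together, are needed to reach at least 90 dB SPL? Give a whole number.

16

N identical sources give L₁ + 10·log₁₀ N, so require 10·log₁₀ N ≥ 90 − 78 = 12.0 dB.
N ≥ 10^(12.0/10) = 15.849, so N = 16.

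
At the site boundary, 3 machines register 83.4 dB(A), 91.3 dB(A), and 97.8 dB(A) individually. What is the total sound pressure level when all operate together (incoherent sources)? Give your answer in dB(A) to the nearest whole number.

99 dB(A)

For uncorrelated sources the intensities add, so convert each level to linear form, sum, and take 10·log₁₀ of the total.
Σ 10^(L/10) = 10^(83.4/10) + 10^(91.3/10) + 10^(97.8/10) = 7.593e+09.
L_total = 10·log₁₀(7.593e+09) = 98.80 dB(A).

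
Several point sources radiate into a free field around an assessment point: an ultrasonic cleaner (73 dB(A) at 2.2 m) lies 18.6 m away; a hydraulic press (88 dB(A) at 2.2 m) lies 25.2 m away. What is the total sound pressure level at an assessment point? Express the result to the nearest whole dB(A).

First find each source's level at the receiver (point-source: −20·log₁₀(r/r_ref)), then combine on an intensity basis.
ultrasonic cleaner: 73 − 20·log₁₀(18.6/2.2) = 73 − 18.54 = 54.46 dB(A).
hydraulic press: 88 − 20·log₁₀(25.2/2.2) = 88 − 21.18 = 66.82 dB(A).
Σ 10^(L/10) = 5.088e+06 → L_total = 10·log₁₀(5.088e+06) = 67.07 dB(A).

67 dB(A)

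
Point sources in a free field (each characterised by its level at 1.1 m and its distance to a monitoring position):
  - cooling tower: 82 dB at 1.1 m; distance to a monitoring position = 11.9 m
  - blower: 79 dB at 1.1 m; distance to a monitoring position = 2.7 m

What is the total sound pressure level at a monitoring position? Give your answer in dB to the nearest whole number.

Propagate each source to the receiver with L = L_ref − 20·log₁₀(r/r_ref), then add intensities.
cooling tower: 82 − 20·log₁₀(11.9/1.1) = 82 − 20.68 = 61.32 dB.
blower: 79 − 20·log₁₀(2.7/1.1) = 79 − 7.80 = 71.20 dB.
Σ 10^(L/10) = 1.454e+07 → L_total = 10·log₁₀(1.454e+07) = 71.63 dB.

72 dB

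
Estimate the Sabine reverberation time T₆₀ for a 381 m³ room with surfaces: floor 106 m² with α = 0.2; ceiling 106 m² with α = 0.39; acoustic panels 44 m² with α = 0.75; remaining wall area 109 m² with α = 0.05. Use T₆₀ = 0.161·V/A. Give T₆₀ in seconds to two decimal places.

0.61 s

Summing Sᵢαᵢ: 106·0.2 + 106·0.39 + 44·0.75 + 109·0.05 = 100.99 m².
T₆₀ = 0.161·V/A = 0.161·381/100.99 = 0.607 s.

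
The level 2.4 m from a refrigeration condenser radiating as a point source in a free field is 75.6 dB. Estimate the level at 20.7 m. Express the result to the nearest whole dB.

57 dB

For a point source, L₂ = L₁ − 20·log₁₀(r₂/r₁).
L₂ = 75.6 − 20·log₁₀(20.7/2.4) = 75.6 − 18.715 = 56.88 dB.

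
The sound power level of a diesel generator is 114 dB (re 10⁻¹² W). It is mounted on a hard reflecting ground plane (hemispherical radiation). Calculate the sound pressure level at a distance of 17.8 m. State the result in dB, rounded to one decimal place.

81.0 dB

Free-field hemispherical radiation: L_p = L_w − 10·log₁₀(2π·r²), r = 17.8 m.
2π·r² = 1991 m², 10·log₁₀ of that is 32.990 dB.
L_p = 114 − 32.990 = 81.01 dB.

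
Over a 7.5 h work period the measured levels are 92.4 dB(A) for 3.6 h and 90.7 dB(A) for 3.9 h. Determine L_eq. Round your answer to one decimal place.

91.6 dB(A)

The energy average is taken in the linear domain: L_eq = 10·log₁₀[(Σ tᵢ·10^(Lᵢ/10))/T], T = 7.5 h.
Σ tᵢ·10^(Lᵢ/10) = 3.6·10^(92.4/10) + 3.9·10^(90.7/10) = 1.084e+10.
L_eq = 10·log₁₀(1.084e+10/7.5) = 91.60 dB(A).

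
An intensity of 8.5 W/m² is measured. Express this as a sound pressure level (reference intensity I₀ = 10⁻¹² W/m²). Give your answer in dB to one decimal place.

L = 10·log₁₀(I/I₀) = 10·log₁₀(8.5/10⁻¹²) = 10·log₁₀(8.5×10^12).
L = 10·(0.9294 + 12) = 129.29 dB.

129.3 dB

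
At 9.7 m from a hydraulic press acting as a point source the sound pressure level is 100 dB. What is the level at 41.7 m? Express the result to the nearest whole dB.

Point-source attenuation: ΔL = 20·log₁₀(r₂/r₁) = 20·log₁₀(41.7/9.7) = 12.667 dB.
L₂ = 100 − 20·log₁₀(41.7/9.7) = 100 − 12.667 = 87.33 dB.

87 dB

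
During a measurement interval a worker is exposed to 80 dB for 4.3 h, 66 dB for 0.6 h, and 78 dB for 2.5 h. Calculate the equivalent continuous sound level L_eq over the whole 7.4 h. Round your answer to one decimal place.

Weight each interval's intensity by its duration and average over T = 7.4 h:
Σ tᵢ·10^(Lᵢ/10) = 4.3·10^(80/10) + 0.6·10^(66/10) + 2.5·10^(78/10) = 5.901e+08.
L_eq = 10·log₁₀(5.901e+08/7.4) = 79.02 dB.

79.0 dB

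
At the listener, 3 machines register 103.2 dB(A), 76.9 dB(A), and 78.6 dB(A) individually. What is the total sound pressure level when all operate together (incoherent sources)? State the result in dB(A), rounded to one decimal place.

103.2 dB(A)

Incoherent sources combine by intensity addition: L_total = 10·log₁₀(Σ 10^(L_i/10)).
Σ 10^(L/10) = 10^(103.2/10) + 10^(76.9/10) + 10^(78.6/10) = 2.101e+10.
L_total = 10·log₁₀(2.101e+10) = 103.23 dB(A).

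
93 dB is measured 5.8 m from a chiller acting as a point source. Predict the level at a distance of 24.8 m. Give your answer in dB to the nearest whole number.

For a point source, L₂ = L₁ − 20·log₁₀(r₂/r₁).
L₂ = 93 − 20·log₁₀(24.8/5.8) = 93 − 12.620 = 80.38 dB.

80 dB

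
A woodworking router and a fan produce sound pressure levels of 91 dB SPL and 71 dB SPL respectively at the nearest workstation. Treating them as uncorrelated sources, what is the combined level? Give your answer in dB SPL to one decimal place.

Incoherent sources combine by intensity addition: L_total = 10·log₁₀(Σ 10^(L_i/10)).
Σ 10^(L/10) = 10^(91/10) + 10^(71/10) = 1.272e+09.
L_total = 10·log₁₀(1.272e+09) = 91.04 dB SPL.

91.0 dB SPL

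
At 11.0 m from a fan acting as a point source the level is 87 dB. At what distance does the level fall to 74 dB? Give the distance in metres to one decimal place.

The 13.0 dB drop corresponds to a distance ratio of 10^(13.0/20) for a point source.
r₂ = 11.0·10^((87−74)/20) = 11.0·10^(13.0/20) = 49.14 m.

49.1 m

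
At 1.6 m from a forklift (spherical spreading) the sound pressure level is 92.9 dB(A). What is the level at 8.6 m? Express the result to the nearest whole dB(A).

78 dB(A)

Spherical spreading from a point source gives a 20·log₁₀(r₂/r₁) drop.
L₂ = 92.9 − 20·log₁₀(8.6/1.6) = 92.9 − 14.608 = 78.29 dB(A).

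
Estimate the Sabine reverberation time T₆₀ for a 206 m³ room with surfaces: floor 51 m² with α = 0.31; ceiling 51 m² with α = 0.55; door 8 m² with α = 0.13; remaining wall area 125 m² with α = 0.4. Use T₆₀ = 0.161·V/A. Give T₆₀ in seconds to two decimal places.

A = Σ Sᵢαᵢ = 51·0.31 + 51·0.55 + 8·0.13 + 125·0.4 = 94.90 m².
T₆₀ = 0.161·V/A = 0.161·206/94.90 = 0.349 s.

0.35 s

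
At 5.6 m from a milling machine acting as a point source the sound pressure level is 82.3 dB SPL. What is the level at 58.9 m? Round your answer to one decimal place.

For a point source, L₂ = L₁ − 20·log₁₀(r₂/r₁).
L₂ = 82.3 − 20·log₁₀(58.9/5.6) = 82.3 − 20.439 = 61.86 dB SPL.

61.9 dB SPL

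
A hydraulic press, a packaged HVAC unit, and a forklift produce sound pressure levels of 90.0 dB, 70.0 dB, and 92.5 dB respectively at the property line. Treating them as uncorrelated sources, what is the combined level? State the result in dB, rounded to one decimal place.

For uncorrelated sources the intensities add, so convert each level to linear form, sum, and take 10·log₁₀ of the total.
Σ 10^(L/10) = 10^(90.0/10) + 10^(70.0/10) + 10^(92.5/10) = 2.788e+09.
L_total = 10·log₁₀(2.788e+09) = 94.45 dB.

94.5 dB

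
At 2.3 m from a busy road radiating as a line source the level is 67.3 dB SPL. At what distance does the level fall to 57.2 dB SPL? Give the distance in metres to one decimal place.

Line-source spreading drops the level by 10·log₁₀(r₂/r₁); inverting, r₂/r₁ = 10^(ΔL/10).
r₂ = 2.3·10^((67.3−57.2)/10) = 2.3·10^(10.1/10) = 23.54 m.

23.5 m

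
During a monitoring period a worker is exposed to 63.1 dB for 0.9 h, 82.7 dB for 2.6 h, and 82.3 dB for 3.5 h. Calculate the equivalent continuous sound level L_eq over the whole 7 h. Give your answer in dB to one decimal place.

The energy average is taken in the linear domain: L_eq = 10·log₁₀[(Σ tᵢ·10^(Lᵢ/10))/T], T = 7 h.
Σ tᵢ·10^(Lᵢ/10) = 0.9·10^(63.1/10) + 2.6·10^(82.7/10) + 3.5·10^(82.3/10) = 1.080e+09.
L_eq = 10·log₁₀(1.080e+09/7) = 81.88 dB.

81.9 dB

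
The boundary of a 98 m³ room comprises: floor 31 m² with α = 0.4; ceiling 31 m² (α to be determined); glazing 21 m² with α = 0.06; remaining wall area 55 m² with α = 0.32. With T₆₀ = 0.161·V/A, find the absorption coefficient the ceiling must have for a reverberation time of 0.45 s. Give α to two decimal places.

0.12

From T₆₀ = 0.161·V/A, the target T₆₀ = 0.45 s needs A = 0.161·98/0.45 = 35.06 m².
Absorption from the other surfaces = 31·0.4 + 21·0.06 + 55·0.32 = 31.26 m², so the ceiling must supply 3.80 m² over 31 m².
α = 3.80/31 = 0.123.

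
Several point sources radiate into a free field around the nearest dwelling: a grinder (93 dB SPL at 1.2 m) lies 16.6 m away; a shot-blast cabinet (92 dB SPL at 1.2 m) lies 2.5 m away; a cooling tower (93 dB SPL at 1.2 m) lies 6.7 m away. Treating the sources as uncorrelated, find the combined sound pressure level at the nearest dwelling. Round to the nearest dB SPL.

86 dB SPL

Apply inverse-square spreading to bring every level to the receiver, then sum 10^(L/10).
grinder: 93 − 20·log₁₀(16.6/1.2) = 93 − 22.82 = 70.18 dB SPL.
shot-blast cabinet: 92 − 20·log₁₀(2.5/1.2) = 92 − 6.38 = 85.62 dB SPL.
cooling tower: 93 − 20·log₁₀(6.7/1.2) = 93 − 14.94 = 78.06 dB SPL.
Σ 10^(L/10) = 4.396e+08 → L_total = 10·log₁₀(4.396e+08) = 86.43 dB SPL.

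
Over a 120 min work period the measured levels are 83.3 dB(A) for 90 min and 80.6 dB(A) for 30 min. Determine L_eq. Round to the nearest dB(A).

The energy average is taken in the linear domain: L_eq = 10·log₁₀[(Σ tᵢ·10^(Lᵢ/10))/T], T = 120 min.
Σ tᵢ·10^(Lᵢ/10) = 90·10^(83.3/10) + 30·10^(80.6/10) = 2.269e+10.
L_eq = 10·log₁₀(2.269e+10/120) = 82.77 dB(A).

83 dB(A)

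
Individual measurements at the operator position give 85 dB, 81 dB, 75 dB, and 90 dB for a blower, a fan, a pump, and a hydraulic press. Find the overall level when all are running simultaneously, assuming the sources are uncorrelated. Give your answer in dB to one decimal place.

Incoherent sources combine by intensity addition: L_total = 10·log₁₀(Σ 10^(L_i/10)).
Σ 10^(L/10) = 10^(85/10) + 10^(81/10) + 10^(75/10) + 10^(90/10) = 1.474e+09.
L_total = 10·log₁₀(1.474e+09) = 91.68 dB.

91.7 dB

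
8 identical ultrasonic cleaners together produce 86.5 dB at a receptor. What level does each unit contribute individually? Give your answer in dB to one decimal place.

77.5 dB

Dividing the total intensity by 8 lowers the level by 10·log₁₀ 8 = 9.031 dB: L₁ = 86.5 − 9.031.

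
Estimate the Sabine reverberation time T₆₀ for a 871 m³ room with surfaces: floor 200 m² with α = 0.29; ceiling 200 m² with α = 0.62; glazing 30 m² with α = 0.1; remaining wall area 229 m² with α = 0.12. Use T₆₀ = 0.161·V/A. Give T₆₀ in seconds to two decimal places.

0.66 s

Total absorption A = 200·0.29 + 200·0.62 + 30·0.1 + 229·0.12 = 212.48 m² sabins.
T₆₀ = 0.161 × 871 / 212.48 = 0.660 s.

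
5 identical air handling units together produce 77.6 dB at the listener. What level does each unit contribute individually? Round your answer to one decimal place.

70.6 dB

5 equal contributions raise the level by 10·log₁₀ 5 = 6.990 dB, so each unit alone gives 77.6 − 6.990.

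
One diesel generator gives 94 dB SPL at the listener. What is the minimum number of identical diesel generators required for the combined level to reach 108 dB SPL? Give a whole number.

26

Need L₁ + 10·log₁₀ N ≥ 108, i.e. log₁₀ N ≥ 1.40.
N ≥ 10^(14.0/10) = 25.119, so N = 26.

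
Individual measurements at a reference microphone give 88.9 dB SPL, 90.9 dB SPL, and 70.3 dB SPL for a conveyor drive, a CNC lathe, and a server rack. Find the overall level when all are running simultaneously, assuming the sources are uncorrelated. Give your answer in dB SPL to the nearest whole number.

93 dB SPL

Incoherent sources combine by intensity addition: L_total = 10·log₁₀(Σ 10^(L_i/10)).
Σ 10^(L/10) = 10^(88.9/10) + 10^(90.9/10) + 10^(70.3/10) = 2.017e+09.
L_total = 10·log₁₀(2.017e+09) = 93.05 dB SPL.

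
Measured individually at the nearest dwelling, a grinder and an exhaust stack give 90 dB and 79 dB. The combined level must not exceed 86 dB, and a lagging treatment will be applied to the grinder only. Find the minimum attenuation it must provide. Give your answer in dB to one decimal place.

Fixed contribution from the other source: Σ 10^(L/10) = 10^(79/10) = 7.943e+07 (79.00 dB).
The limit corresponds to 10^(86/10) = 3.981e+08; subtracting the fixed part leaves 3.187e+08 for the grinder, i.e. 85.03 dB.
So the grinder must be reduced from 90 to 85.03 dB: IL = 4.97 dB.

5.0 dB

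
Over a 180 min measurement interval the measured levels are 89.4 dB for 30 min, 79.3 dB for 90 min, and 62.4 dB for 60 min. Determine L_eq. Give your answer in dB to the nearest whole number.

83 dB

Weight each interval's intensity by its duration and average over T = 180 min:
Σ tᵢ·10^(Lᵢ/10) = 30·10^(89.4/10) + 90·10^(79.3/10) + 60·10^(62.4/10) = 3.389e+10.
L_eq = 10·log₁₀(3.389e+10/180) = 82.75 dB.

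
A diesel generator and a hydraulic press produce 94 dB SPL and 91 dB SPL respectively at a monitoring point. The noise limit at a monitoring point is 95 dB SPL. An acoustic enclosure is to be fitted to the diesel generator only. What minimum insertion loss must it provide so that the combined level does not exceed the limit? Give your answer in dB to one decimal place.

1.2 dB

The untreated sources together contribute 10^(91/10) = 1.259e+09, i.e. 91.00 dB SPL.
To meet 95 dB SPL overall, the treated diesel generator may contribute at most 10^(95/10) − 1.259e+09 = 1.903e+09, i.e. 92.80 dB SPL.
Required insertion loss = 94 − 92.80 = 1.20 dB.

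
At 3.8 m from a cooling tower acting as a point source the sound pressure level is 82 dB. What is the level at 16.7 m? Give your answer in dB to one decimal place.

Point-source attenuation: ΔL = 20·log₁₀(r₂/r₁) = 20·log₁₀(16.7/3.8) = 12.859 dB.
L₂ = 82 − 20·log₁₀(16.7/3.8) = 82 − 12.859 = 69.14 dB.

69.1 dB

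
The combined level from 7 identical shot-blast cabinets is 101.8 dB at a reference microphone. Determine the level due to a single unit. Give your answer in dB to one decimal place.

For N identical incoherent sources L_total = L₁ + 10·log₁₀ N, so L₁ = 101.8 − 10·log₁₀(7) = 101.8 − 8.451.

93.3 dB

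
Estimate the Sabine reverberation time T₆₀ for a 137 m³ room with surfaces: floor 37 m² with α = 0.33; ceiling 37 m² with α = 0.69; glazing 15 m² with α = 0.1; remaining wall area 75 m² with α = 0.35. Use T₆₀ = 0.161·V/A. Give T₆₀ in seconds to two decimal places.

0.34 s

Summing Sᵢαᵢ: 37·0.33 + 37·0.69 + 15·0.1 + 75·0.35 = 65.49 m².
T₆₀ = 0.161 × 137 / 65.49 = 0.337 s.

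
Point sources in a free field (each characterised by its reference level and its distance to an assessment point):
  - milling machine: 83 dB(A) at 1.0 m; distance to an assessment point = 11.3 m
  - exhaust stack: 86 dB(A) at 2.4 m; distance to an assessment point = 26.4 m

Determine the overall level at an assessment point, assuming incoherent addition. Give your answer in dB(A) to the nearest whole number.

First find each source's level at the receiver (point-source: −20·log₁₀(r/r_ref)), then combine on an intensity basis.
milling machine: 83 − 20·log₁₀(11.3/1.0) = 83 − 21.06 = 61.94 dB(A).
exhaust stack: 86 − 20·log₁₀(26.4/2.4) = 86 − 20.83 = 65.17 dB(A).
Σ 10^(L/10) = 4.853e+06 → L_total = 10·log₁₀(4.853e+06) = 66.86 dB(A).

67 dB(A)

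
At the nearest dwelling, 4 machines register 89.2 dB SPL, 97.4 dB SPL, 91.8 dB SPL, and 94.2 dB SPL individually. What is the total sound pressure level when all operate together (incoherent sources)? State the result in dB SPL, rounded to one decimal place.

Incoherent sources combine by intensity addition: L_total = 10·log₁₀(Σ 10^(L_i/10)).
Σ 10^(L/10) = 10^(89.2/10) + 10^(97.4/10) + 10^(91.8/10) + 10^(94.2/10) = 1.047e+10.
L_total = 10·log₁₀(1.047e+10) = 100.20 dB SPL.

100.2 dB SPL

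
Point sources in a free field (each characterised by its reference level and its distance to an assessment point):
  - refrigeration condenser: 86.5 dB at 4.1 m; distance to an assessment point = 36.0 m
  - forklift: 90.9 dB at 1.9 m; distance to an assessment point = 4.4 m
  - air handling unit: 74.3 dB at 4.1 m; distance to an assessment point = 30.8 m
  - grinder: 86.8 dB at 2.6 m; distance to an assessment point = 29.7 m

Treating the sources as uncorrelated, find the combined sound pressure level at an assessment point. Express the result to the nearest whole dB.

84 dB

Apply inverse-square spreading to bring every level to the receiver, then sum 10^(L/10).
refrigeration condenser: 86.5 − 20·log₁₀(36.0/4.1) = 86.5 − 18.87 = 67.63 dB.
forklift: 90.9 − 20·log₁₀(4.4/1.9) = 90.9 − 7.29 = 83.61 dB.
air handling unit: 74.3 − 20·log₁₀(30.8/4.1) = 74.3 − 17.52 = 56.78 dB.
grinder: 86.8 − 20·log₁₀(29.7/2.6) = 86.8 − 21.16 = 65.64 dB.
Σ 10^(L/10) = 2.393e+08 → L_total = 10·log₁₀(2.393e+08) = 83.79 dB.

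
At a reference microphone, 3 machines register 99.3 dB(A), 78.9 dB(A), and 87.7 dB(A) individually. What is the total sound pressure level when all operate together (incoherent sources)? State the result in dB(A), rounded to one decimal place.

For uncorrelated sources the intensities add, so convert each level to linear form, sum, and take 10·log₁₀ of the total.
Σ 10^(L/10) = 10^(99.3/10) + 10^(78.9/10) + 10^(87.7/10) = 9.178e+09.
L_total = 10·log₁₀(9.178e+09) = 99.63 dB(A).

99.6 dB(A)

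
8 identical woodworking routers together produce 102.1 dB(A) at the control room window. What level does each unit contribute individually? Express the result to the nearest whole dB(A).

93 dB(A)

For N identical incoherent sources L_total = L₁ + 10·log₁₀ N, so L₁ = 102.1 − 10·log₁₀(8) = 102.1 − 9.031.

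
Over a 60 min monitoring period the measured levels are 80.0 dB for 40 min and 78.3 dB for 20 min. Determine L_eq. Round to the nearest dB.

80 dB

Weight each interval's intensity by its duration and average over T = 60 min:
Σ tᵢ·10^(Lᵢ/10) = 40·10^(80.0/10) + 20·10^(78.3/10) = 5.352e+09.
L_eq = 10·log₁₀(5.352e+09/60) = 79.50 dB.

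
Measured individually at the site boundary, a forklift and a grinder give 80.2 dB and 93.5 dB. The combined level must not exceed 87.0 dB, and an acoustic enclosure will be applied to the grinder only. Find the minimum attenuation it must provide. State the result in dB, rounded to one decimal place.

The untreated sources together contribute 10^(80.2/10) = 1.047e+08, i.e. 80.20 dB.
The limit corresponds to 10^(87.0/10) = 5.012e+08; subtracting the fixed part leaves 3.965e+08 for the grinder, i.e. 85.98 dB.
Required insertion loss = 93.5 − 85.98 = 7.52 dB.

7.5 dB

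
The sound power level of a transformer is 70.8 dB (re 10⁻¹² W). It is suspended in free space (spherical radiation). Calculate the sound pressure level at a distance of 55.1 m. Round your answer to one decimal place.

Free-field spherical radiation: L_p = L_w − 10·log₁₀(4π·r²), r = 55.1 m.
4π·r² = 3.815e+04 m², 10·log₁₀ of that is 45.815 dB.
L_p = 70.8 − 45.815 = 24.98 dB.

25.0 dB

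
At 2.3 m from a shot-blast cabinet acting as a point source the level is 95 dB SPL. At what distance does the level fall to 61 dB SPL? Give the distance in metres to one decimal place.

115.3 m

Point-source spreading drops the level by 20·log₁₀(r₂/r₁); inverting, r₂/r₁ = 10^(ΔL/20).
r₂ = 2.3·10^((95−61)/20) = 2.3·10^(34.0/20) = 115.27 m.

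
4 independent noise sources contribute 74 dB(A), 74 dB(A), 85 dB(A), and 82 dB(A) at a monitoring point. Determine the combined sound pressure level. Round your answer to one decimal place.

For uncorrelated sources the intensities add, so convert each level to linear form, sum, and take 10·log₁₀ of the total.
Σ 10^(L/10) = 10^(74/10) + 10^(74/10) + 10^(85/10) + 10^(82/10) = 5.250e+08.
L_total = 10·log₁₀(5.250e+08) = 87.20 dB(A).

87.2 dB(A)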